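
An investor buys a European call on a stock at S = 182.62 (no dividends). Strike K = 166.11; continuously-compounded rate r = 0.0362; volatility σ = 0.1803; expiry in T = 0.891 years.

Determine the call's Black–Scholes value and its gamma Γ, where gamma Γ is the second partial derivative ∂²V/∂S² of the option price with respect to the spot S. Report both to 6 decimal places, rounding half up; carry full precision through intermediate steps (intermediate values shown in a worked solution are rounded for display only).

σ√T = 0.1803·√0.891 = 0.170190
d₁ = (ln(S/K) + (r+σ²/2)T) / (σ√T) = (ln(182.62/166.11) + (0.0362+0.1803²/2)·0.891) / 0.170190 = (0.094757 + 0.046737) / 0.170190 = 0.831386
d₂ = d₁ − σ√T = 0.831386 − 0.170190 = 0.661196
e^{−rT} = e^{−0.0362·0.891} = 0.968260
N(d₁) = 0.797122,  N(d₂) = 0.745757
Call price V = S·N(d₁) − K·e^{−rT}·N(d₂) = 145.570476 − 119.945828 = 25.624648
φ(d₁) = (1/√(2π))·e^{−d₁²/2} = 0.282369
Γ = φ(d₁) / (S·σ·√T) = 0.009085

price = 25.624648
Γ = 0.009085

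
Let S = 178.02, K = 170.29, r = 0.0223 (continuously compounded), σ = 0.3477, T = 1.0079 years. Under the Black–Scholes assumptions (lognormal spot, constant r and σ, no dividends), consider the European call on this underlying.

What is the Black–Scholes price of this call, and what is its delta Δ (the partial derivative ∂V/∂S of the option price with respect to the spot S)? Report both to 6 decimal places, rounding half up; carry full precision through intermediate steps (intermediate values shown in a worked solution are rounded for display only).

σ√T = 0.3477·√1.0079 = 0.349071
d₁ = (ln(S/K) + (r+σ²/2)T) / (σ√T) = (ln(178.02/170.29) + (0.0223+0.3477²/2)·1.0079) / 0.349071 = (0.044393 + 0.083401) / 0.349071 = 0.366099
d₂ = d₁ − σ√T = 0.366099 − 0.349071 = 0.017028
e^{−rT} = e^{−0.0223·1.0079} = 0.977775
N(d₁) = 0.642854,  N(d₂) = 0.506793
Call price V = S·N(d₁) − K·e^{−rT}·N(d₂) = 114.440930 − 84.383669 = 30.057261
Δ = N(d₁) = 0.642854

price = 30.057261
Δ = 0.642854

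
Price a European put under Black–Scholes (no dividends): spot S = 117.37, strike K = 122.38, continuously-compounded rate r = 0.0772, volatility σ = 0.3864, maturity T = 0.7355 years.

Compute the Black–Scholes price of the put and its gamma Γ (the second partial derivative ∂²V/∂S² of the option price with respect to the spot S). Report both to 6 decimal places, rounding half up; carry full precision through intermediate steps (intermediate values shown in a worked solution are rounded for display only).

σ√T = 0.3864·√0.7355 = 0.331382
d₁ = (ln(S/K) + (r+σ²/2)T) / (σ√T) = (ln(117.37/122.38) + (0.0772+0.3864²/2)·0.7355) / 0.331382 = (-0.041800 + 0.111687) / 0.331382 = 0.210898
d₂ = d₁ − σ√T = 0.210898 − 0.331382 = -0.120483
e^{−rT} = e^{−0.0772·0.7355} = 0.944801
N(−d₁) = 0.416483,  N(−d₂) = 0.547950
Put price V = K·e^{−rT}·N(−d₂) − S·N(−d₁) = 63.356580 − 48.882639 = 14.473940
φ(d₁) = (1/√(2π))·e^{−d₁²/2} = 0.390168
Γ = φ(d₁) / (S·σ·√T) = 0.010032

price = 14.473940
Γ = 0.010032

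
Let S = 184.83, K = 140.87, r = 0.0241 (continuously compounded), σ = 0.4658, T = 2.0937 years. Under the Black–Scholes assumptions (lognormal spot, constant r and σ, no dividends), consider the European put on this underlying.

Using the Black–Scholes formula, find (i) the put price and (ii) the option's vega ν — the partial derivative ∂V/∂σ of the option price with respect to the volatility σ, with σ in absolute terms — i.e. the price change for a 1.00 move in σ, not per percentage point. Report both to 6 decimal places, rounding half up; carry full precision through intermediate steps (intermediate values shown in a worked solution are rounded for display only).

price = 21.100731
ν = 76.553501

σ√T = 0.4658·√2.0937 = 0.673995
d₁ = (ln(S/K) + (r+σ²/2)T) / (σ√T) = (ln(184.83/140.87) + (0.0241+0.4658²/2)·2.0937) / 0.673995 = (0.271599 + 0.277593) / 0.673995 = 0.814831
d₂ = d₁ − σ√T = 0.814831 − 0.673995 = 0.140836
e^{−rT} = e^{−0.0241·2.0937} = 0.950794
N(−d₁) = 0.207585,  N(−d₂) = 0.444000
Put price V = K·e^{−rT}·N(−d₂) − S·N(−d₁) = 59.468596 − 38.367866 = 21.100731
φ(d₁) = (1/√(2π))·e^{−d₁²/2} = 0.286243
ν = S·φ(d₁)·√T = 76.553501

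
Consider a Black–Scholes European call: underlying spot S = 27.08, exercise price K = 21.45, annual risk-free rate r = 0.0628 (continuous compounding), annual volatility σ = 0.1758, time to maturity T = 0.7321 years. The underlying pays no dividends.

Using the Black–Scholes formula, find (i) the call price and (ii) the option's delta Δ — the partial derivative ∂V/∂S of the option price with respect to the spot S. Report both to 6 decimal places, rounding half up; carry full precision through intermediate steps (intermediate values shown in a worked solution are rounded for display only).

price = 6.637731
Δ = 0.973217

σ√T = 0.1758·√0.7321 = 0.150419
d₁ = (ln(S/K) + (r+σ²/2)T) / (σ√T) = (ln(27.08/21.45) + (0.0628+0.1758²/2)·0.7321) / 0.150419 = (0.233071 + 0.057289) / 0.150419 = 1.930333
d₂ = d₁ − σ√T = 1.930333 − 0.150419 = 1.779914
e^{−rT} = e^{−0.0628·0.7321} = 0.955065
N(d₁) = 0.973217,  N(d₂) = 0.962455
Call price V = S·N(d₁) − K·e^{−rT}·N(d₂) = 26.354722 − 19.716991 = 6.637731
Δ = N(d₁) = 0.973217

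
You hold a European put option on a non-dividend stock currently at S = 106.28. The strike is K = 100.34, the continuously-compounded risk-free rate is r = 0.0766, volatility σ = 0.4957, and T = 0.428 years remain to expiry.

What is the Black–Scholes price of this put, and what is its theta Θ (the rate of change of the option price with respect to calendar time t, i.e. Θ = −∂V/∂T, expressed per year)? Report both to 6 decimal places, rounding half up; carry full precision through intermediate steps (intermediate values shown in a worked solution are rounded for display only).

price = 9.010528
Θ = -11.202511

σ√T = 0.4957·√0.428 = 0.324295
d₁ = (ln(S/K) + (r+σ²/2)T) / (σ√T) = (ln(106.28/100.34) + (0.0766+0.4957²/2)·0.428) / 0.324295 = (0.057513 + 0.085369) / 0.324295 = 0.440590
d₂ = d₁ − σ√T = 0.440590 − 0.324295 = 0.116294
e^{−rT} = e^{−0.0766·0.428} = 0.967747
N(−d₁) = 0.329755,  N(−d₂) = 0.453710
Put price V = K·e^{−rT}·N(−d₂) − S·N(−d₁) = 44.056888 − 35.046360 = 9.010528
φ(d₁) = (1/√(2π))·e^{−d₁²/2} = 0.362041
Θ = −S·φ(d₁)·σ/(2√T) + r·K·e^{−rT}·N(−d₂) = −14.577269 + 3.374758 = -11.202511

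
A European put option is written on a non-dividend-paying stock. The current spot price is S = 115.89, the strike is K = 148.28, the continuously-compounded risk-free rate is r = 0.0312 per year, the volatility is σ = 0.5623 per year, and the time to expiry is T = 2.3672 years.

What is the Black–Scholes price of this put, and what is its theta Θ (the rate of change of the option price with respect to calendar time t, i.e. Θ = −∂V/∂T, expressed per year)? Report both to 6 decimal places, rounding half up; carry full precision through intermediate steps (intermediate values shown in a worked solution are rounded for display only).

σ√T = 0.5623·√2.3672 = 0.865138
d₁ = (ln(S/K) + (r+σ²/2)T) / (σ√T) = (ln(115.89/148.28) + (0.0312+0.5623²/2)·2.3672) / 0.865138 = (-0.246461 + 0.448089) / 0.865138 = 0.233059
d₂ = d₁ − σ√T = 0.233059 − 0.865138 = -0.632080
e^{−rT} = e^{−0.0312·2.3672} = 0.928805
N(−d₁) = 0.407858,  N(−d₂) = 0.736333
Put price V = K·e^{−rT}·N(−d₂) − S·N(−d₁) = 101.410072 − 47.266659 = 54.143412
φ(d₁) = (1/√(2π))·e^{−d₁²/2} = 0.388254
Θ = −S·φ(d₁)·σ/(2√T) + r·K·e^{−rT}·N(−d₂) = −8.222086 + 3.163994 = -5.058092

price = 54.143412
Θ = -5.058092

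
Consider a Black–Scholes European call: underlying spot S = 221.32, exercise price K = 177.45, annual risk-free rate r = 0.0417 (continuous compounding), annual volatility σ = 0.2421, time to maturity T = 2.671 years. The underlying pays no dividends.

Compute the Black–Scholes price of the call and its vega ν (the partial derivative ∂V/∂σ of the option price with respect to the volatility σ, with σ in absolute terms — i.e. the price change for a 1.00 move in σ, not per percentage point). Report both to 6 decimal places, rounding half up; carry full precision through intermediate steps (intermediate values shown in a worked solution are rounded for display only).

price = 70.782652
ν = 84.226164

σ√T = 0.2421·√2.671 = 0.395669
d₁ = (ln(S/K) + (r+σ²/2)T) / (σ√T) = (ln(221.32/177.45) + (0.0417+0.2421²/2)·2.671) / 0.395669 = (0.220921 + 0.189658) / 0.395669 = 1.037682
d₂ = d₁ − σ√T = 1.037682 − 0.395669 = 0.642013
e^{−rT} = e^{−0.0417·2.671} = 0.894598
N(d₁) = 0.850291,  N(d₂) = 0.739568
Call price V = S·N(d₁) − K·e^{−rT}·N(d₂) = 188.186389 − 117.403737 = 70.782652
φ(d₁) = (1/√(2π))·e^{−d₁²/2} = 0.232857
ν = S·φ(d₁)·√T = 84.226164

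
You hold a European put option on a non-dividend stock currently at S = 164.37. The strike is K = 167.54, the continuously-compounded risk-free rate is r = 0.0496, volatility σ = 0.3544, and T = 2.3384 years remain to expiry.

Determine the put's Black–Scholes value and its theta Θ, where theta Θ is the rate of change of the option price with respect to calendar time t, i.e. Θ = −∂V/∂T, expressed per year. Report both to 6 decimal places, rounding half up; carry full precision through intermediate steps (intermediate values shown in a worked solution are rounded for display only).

price = 26.417886
Θ = -2.895980

σ√T = 0.3544·√2.3384 = 0.541942
d₁ = (ln(S/K) + (r+σ²/2)T) / (σ√T) = (ln(164.37/167.54) + (0.0496+0.3544²/2)·2.3384) / 0.541942 = (-0.019102 + 0.262835) / 0.541942 = 0.449740
d₂ = d₁ − σ√T = 0.449740 − 0.541942 = -0.092202
e^{−rT} = e^{−0.0496·2.3384} = 0.890489
N(−d₁) = 0.326449,  N(−d₂) = 0.536731
Put price V = K·e^{−rT}·N(−d₂) − S·N(−d₁) = 80.076290 − 53.658405 = 26.417886
φ(d₁) = (1/√(2π))·e^{−d₁²/2} = 0.360569
Θ = −S·φ(d₁)·σ/(2√T) + r·K·e^{−rT}·N(−d₂) = −6.867764 + 3.971784 = -2.895980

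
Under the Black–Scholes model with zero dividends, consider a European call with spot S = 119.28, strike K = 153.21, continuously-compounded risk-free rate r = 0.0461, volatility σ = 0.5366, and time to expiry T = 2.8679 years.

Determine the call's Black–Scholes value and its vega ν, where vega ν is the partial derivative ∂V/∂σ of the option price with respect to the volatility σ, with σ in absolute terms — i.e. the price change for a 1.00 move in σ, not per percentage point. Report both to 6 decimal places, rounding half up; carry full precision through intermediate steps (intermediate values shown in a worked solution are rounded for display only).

price = 37.291263
ν = 76.456083

σ√T = 0.5366·√2.8679 = 0.908725
d₁ = (ln(S/K) + (r+σ²/2)T) / (σ√T) = (ln(119.28/153.21) + (0.0461+0.5366²/2)·2.8679) / 0.908725 = (-0.250336 + 0.545101) / 0.908725 = 0.324372
d₂ = d₁ − σ√T = 0.324372 − 0.908725 = -0.584353
e^{−rT} = e^{−0.0461·2.8679} = 0.876157
N(d₁) = 0.627172,  N(d₂) = 0.279491
Call price V = S·N(d₁) − K·e^{−rT}·N(d₂) = 74.809061 − 37.517797 = 37.291263
φ(d₁) = (1/√(2π))·e^{−d₁²/2} = 0.378497
ν = S·φ(d₁)·√T = 76.456083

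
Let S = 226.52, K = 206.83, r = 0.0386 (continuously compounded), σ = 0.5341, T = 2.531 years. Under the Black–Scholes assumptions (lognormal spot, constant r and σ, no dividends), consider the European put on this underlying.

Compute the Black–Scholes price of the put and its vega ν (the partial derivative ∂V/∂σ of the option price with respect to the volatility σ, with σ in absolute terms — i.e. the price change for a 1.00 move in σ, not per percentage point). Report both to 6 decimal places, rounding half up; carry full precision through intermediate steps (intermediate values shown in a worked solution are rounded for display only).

price = 50.228449
ν = 116.628556

σ√T = 0.5341·√2.531 = 0.849706
d₁ = (ln(S/K) + (r+σ²/2)T) / (σ√T) = (ln(226.52/206.83) + (0.0386+0.5341²/2)·2.531) / 0.849706 = (0.090936 + 0.458697) / 0.849706 = 0.646851
d₂ = d₁ − σ√T = 0.646851 − 0.849706 = -0.202855
e^{−rT} = e^{−0.0386·2.531} = 0.906924
N(−d₁) = 0.258864,  N(−d₂) = 0.580376
Put price V = K·e^{−rT}·N(−d₂) − S·N(−d₁) = 108.866401 − 58.637951 = 50.228449
φ(d₁) = (1/√(2π))·e^{−d₁²/2} = 0.323633
ν = S·φ(d₁)·√T = 116.628556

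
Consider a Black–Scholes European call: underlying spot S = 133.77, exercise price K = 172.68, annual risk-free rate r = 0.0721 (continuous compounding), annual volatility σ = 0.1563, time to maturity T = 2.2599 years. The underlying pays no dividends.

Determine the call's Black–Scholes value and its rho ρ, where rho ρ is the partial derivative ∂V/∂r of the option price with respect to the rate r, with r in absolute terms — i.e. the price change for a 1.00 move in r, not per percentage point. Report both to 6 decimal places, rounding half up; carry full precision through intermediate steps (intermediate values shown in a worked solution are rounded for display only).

price = 7.638049
ρ = 101.060769

σ√T = 0.1563·√2.2599 = 0.234965
d₁ = (ln(S/K) + (r+σ²/2)T) / (σ√T) = (ln(133.77/172.68) + (0.0721+0.1563²/2)·2.2599) / 0.234965 = (-0.255318 + 0.190543) / 0.234965 = -0.275680
d₂ = d₁ − σ√T = -0.275680 − 0.234965 = -0.510645
e^{−rT} = e^{−0.0721·2.2599} = 0.849643
N(d₁) = 0.391397,  N(d₂) = 0.304800
Call price V = S·N(d₁) − K·e^{−rT}·N(d₂) = 52.357182 − 44.719133 = 7.638049
ρ = K·T·e^{−rT}·N(d₂) = 101.060769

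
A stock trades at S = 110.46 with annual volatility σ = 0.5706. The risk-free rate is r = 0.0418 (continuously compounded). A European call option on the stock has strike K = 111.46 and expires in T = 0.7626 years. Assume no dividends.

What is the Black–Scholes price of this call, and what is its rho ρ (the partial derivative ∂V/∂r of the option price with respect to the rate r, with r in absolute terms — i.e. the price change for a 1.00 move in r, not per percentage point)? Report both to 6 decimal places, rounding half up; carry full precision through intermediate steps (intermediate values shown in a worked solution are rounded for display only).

σ√T = 0.5706·√0.7626 = 0.498288
d₁ = (ln(S/K) + (r+σ²/2)T) / (σ√T) = (ln(110.46/111.46) + (0.0418+0.5706²/2)·0.7626) / 0.498288 = (-0.009012 + 0.156022) / 0.498288 = 0.295030
d₂ = d₁ − σ√T = 0.295030 − 0.498288 = -0.203258
e^{−rT} = e^{−0.0418·0.7626} = 0.968626
N(d₁) = 0.616014,  N(d₂) = 0.419467
Call price V = S·N(d₁) − K·e^{−rT}·N(d₂) = 68.044952 − 45.286907 = 22.758045
ρ = K·T·e^{−rT}·N(d₂) = 34.535795

price = 22.758045
ρ = 34.535795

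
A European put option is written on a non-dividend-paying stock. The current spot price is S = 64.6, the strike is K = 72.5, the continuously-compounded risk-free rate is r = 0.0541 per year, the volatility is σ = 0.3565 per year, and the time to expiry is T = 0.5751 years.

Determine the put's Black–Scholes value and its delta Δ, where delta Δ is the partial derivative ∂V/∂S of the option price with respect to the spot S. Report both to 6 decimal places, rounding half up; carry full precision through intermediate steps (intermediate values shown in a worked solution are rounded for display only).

σ√T = 0.3565·√0.5751 = 0.270353
d₁ = (ln(S/K) + (r+σ²/2)T) / (σ√T) = (ln(64.6/72.5) + (0.0541+0.3565²/2)·0.5751) / 0.270353 = (-0.115372 + 0.067658) / 0.270353 = -0.176487
d₂ = d₁ − σ√T = -0.176487 − 0.270353 = -0.446840
e^{−rT} = e^{−0.0541·0.5751} = 0.969366
N(−d₁) = 0.570044,  N(−d₂) = 0.672505
Put price V = K·e^{−rT}·N(−d₂) − S·N(−d₁) = 47.262995 − 36.824870 = 10.438125
Δ = −N(−d₁) = -0.570044

price = 10.438125
Δ = -0.570044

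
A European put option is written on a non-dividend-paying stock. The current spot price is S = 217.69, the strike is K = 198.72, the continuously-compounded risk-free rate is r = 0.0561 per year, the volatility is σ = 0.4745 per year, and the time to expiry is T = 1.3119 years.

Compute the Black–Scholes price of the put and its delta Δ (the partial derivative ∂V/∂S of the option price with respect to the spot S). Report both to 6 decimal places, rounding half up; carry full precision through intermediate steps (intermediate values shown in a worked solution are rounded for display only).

σ√T = 0.4745·√1.3119 = 0.543484
d₁ = (ln(S/K) + (r+σ²/2)T) / (σ√T) = (ln(217.69/198.72) + (0.0561+0.4745²/2)·1.3119) / 0.543484 = (0.091175 + 0.221285) / 0.543484 = 0.574921
d₂ = d₁ − σ√T = 0.574921 − 0.543484 = 0.031437
e^{−rT} = e^{−0.0561·1.3119} = 0.929045
N(−d₁) = 0.282672,  N(−d₂) = 0.487461
Put price V = K·e^{−rT}·N(−d₂) − S·N(−d₁) = 89.994918 − 61.534961 = 28.459957
Δ = −N(−d₁) = -0.282672

price = 28.459957
Δ = -0.282672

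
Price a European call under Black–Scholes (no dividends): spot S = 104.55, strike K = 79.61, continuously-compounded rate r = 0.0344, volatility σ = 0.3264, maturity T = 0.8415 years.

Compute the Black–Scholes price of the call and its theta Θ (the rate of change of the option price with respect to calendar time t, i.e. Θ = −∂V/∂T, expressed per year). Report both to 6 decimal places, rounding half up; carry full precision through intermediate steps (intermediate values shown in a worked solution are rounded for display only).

σ√T = 0.3264·√0.8415 = 0.299418
d₁ = (ln(S/K) + (r+σ²/2)T) / (σ√T) = (ln(104.55/79.61) + (0.0344+0.3264²/2)·0.8415) / 0.299418 = (0.272526 + 0.073773) / 0.299418 = 1.156575
d₂ = d₁ − σ√T = 1.156575 − 0.299418 = 0.857157
e^{−rT} = e^{−0.0344·0.8415} = 0.971467
N(d₁) = 0.876277,  N(d₂) = 0.804321
Call price V = S·N(d₁) − K·e^{−rT}·N(d₂) = 91.614752 − 62.204993 = 29.409759
φ(d₁) = (1/√(2π))·e^{−d₁²/2} = 0.204381
Θ = −S·φ(d₁)·σ/(2√T) − r·K·e^{−rT}·N(d₂) = −3.801517 − 2.139852 = -5.941369

price = 29.409759
Θ = -5.941369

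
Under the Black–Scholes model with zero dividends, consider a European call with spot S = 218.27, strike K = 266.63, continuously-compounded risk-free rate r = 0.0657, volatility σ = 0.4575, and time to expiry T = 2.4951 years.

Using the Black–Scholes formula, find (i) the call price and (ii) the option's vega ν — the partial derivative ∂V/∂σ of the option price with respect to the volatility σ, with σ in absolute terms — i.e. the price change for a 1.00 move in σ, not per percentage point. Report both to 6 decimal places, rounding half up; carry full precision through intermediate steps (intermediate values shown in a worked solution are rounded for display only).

σ√T = 0.4575·√2.4951 = 0.722662
d₁ = (ln(S/K) + (r+σ²/2)T) / (σ√T) = (ln(218.27/266.63) + (0.0657+0.4575²/2)·2.4951) / 0.722662 = (-0.200129 + 0.425048) / 0.722662 = 0.311237
d₂ = d₁ − σ√T = 0.311237 − 0.722662 = -0.411425
e^{−rT} = e^{−0.0657·2.4951} = 0.848803
N(d₁) = 0.622190,  N(d₂) = 0.340380
Call price V = S·N(d₁) − K·e^{−rT}·N(d₂) = 135.805350 − 77.033677 = 58.771673
φ(d₁) = (1/√(2π))·e^{−d₁²/2} = 0.380080
ν = S·φ(d₁)·√T = 131.042868

price = 58.771673
ν = 131.042868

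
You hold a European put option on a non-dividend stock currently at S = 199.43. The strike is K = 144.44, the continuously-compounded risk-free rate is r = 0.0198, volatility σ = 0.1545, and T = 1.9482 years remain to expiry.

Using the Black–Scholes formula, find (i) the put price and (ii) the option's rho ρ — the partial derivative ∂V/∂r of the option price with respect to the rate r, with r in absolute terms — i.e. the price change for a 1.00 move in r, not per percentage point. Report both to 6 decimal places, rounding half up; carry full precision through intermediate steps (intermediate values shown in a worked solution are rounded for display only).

σ√T = 0.1545·√1.9482 = 0.215648
d₁ = (ln(S/K) + (r+σ²/2)T) / (σ√T) = (ln(199.43/144.44) + (0.0198+0.1545²/2)·1.9482) / 0.215648 = (0.322599 + 0.061826) / 0.215648 = 1.782653
d₂ = d₁ − σ√T = 1.782653 − 0.215648 = 1.567005
e^{−rT} = e^{−0.0198·1.9482} = 0.962160
N(−d₁) = 0.037321,  N(−d₂) = 0.058557
Put price V = K·e^{−rT}·N(−d₂) − S·N(−d₁) = 8.137884 − 7.443002 = 0.694883
ρ = −K·T·e^{−rT}·N(−d₂) = -15.854226

price = 0.694883
ρ = -15.854226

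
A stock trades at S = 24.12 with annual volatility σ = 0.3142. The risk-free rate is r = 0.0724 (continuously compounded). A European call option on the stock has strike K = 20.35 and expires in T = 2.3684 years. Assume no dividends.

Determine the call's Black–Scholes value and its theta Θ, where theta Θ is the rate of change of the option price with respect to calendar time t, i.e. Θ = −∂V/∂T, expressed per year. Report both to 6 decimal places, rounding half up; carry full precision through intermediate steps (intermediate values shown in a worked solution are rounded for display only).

price = 8.344279
Θ = -1.469315

σ√T = 0.3142·√2.3684 = 0.483541
d₁ = (ln(S/K) + (r+σ²/2)T) / (σ√T) = (ln(24.12/20.35) + (0.0724+0.3142²/2)·2.3684) / 0.483541 = (0.169960 + 0.288378) / 0.483541 = 0.947879
d₂ = d₁ − σ√T = 0.947879 − 0.483541 = 0.464338
e^{−rT} = e^{−0.0724·2.3684} = 0.842424
N(d₁) = 0.828404,  N(d₂) = 0.678797
Call price V = S·N(d₁) − K·e^{−rT}·N(d₂) = 19.981116 − 11.636837 = 8.344279
φ(d₁) = (1/√(2π))·e^{−d₁²/2} = 0.254571
Θ = −S·φ(d₁)·σ/(2√T) − r·K·e^{−rT}·N(d₂) = −0.626808 − 0.842507 = -1.469315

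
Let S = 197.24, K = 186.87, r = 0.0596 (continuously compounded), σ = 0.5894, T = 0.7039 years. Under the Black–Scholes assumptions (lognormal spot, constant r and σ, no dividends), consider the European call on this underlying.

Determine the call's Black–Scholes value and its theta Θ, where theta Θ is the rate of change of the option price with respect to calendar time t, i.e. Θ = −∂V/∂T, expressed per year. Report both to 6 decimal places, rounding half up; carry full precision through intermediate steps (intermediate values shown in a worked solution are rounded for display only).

σ√T = 0.5894·√0.7039 = 0.494499
d₁ = (ln(S/K) + (r+σ²/2)T) / (σ√T) = (ln(197.24/186.87) + (0.0596+0.5894²/2)·0.7039) / 0.494499 = (0.054008 + 0.164217) / 0.494499 = 0.441306
d₂ = d₁ − σ√T = 0.441306 − 0.494499 = -0.053194
e^{−rT} = e^{−0.0596·0.7039} = 0.958915
N(d₁) = 0.670504,  N(d₂) = 0.478789
Call price V = S·N(d₁) − K·e^{−rT}·N(d₂) = 132.250228 − 85.795371 = 46.454857
φ(d₁) = (1/√(2π))·e^{−d₁²/2} = 0.361927
Θ = −S·φ(d₁)·σ/(2√T) − r·K·e^{−rT}·N(d₂) = −25.074955 − 5.113404 = -30.188359

price = 46.454857
Θ = -30.188359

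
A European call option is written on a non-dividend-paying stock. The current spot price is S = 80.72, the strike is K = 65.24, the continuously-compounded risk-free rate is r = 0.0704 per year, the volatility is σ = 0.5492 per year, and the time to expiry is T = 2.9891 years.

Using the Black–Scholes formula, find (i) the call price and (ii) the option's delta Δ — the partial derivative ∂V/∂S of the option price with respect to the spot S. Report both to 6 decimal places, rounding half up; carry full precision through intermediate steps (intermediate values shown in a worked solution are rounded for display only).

σ√T = 0.5492·√2.9891 = 0.949513
d₁ = (ln(S/K) + (r+σ²/2)T) / (σ√T) = (ln(80.72/65.24) + (0.0704+0.5492²/2)·2.9891) / 0.949513 = (0.212914 + 0.661220) / 0.949513 = 0.920613
d₂ = d₁ − σ√T = 0.920613 − 0.949513 = -0.028900
e^{−rT} = e^{−0.0704·2.9891} = 0.810234
N(d₁) = 0.821374,  N(d₂) = 0.488472
Call price V = S·N(d₁) − K·e^{−rT}·N(d₂) = 66.301282 − 25.820465 = 40.480817
Δ = N(d₁) = 0.821374

price = 40.480817
Δ = 0.821374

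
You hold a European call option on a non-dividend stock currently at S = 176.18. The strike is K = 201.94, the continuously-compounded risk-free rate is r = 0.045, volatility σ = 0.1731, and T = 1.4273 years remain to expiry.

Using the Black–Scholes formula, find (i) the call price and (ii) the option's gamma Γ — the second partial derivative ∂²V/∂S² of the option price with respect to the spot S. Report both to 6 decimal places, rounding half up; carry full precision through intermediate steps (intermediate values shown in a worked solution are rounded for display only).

price = 9.359414
Γ = 0.010624

σ√T = 0.1731·√1.4273 = 0.206802
d₁ = (ln(S/K) + (r+σ²/2)T) / (σ√T) = (ln(176.18/201.94) + (0.045+0.1731²/2)·1.4273) / 0.206802 = (-0.136464 + 0.085612) / 0.206802 = -0.245899
d₂ = d₁ − σ√T = -0.245899 − 0.206802 = -0.452701
e^{−rT} = e^{−0.045·1.4273} = 0.937791
N(d₁) = 0.402880,  N(d₂) = 0.325382
Call price V = S·N(d₁) − K·e^{−rT}·N(d₂) = 70.979438 − 61.620023 = 9.359414
φ(d₁) = (1/√(2π))·e^{−d₁²/2} = 0.387062
Γ = φ(d₁) / (S·σ·√T) = 0.010624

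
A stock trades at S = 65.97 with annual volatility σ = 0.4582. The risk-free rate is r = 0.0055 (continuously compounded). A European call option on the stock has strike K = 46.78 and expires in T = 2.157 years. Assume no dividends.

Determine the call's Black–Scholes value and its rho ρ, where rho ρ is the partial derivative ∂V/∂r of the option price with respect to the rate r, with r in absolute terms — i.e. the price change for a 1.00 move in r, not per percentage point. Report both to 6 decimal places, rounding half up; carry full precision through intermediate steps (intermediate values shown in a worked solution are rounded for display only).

price = 26.569084
ρ = 57.446876

σ√T = 0.4582·√2.157 = 0.672946
d₁ = (ln(S/K) + (r+σ²/2)T) / (σ√T) = (ln(65.97/46.78) + (0.0055+0.4582²/2)·2.157) / 0.672946 = (0.343744 + 0.238292) / 0.672946 = 0.864907
d₂ = d₁ − σ√T = 0.864907 − 0.672946 = 0.191962
e^{−rT} = e^{−0.0055·2.157} = 0.988207
N(d₁) = 0.806455,  N(d₂) = 0.576114
Call price V = S·N(d₁) − K·e^{−rT}·N(d₂) = 53.201850 − 26.632766 = 26.569084
ρ = K·T·e^{−rT}·N(d₂) = 57.446876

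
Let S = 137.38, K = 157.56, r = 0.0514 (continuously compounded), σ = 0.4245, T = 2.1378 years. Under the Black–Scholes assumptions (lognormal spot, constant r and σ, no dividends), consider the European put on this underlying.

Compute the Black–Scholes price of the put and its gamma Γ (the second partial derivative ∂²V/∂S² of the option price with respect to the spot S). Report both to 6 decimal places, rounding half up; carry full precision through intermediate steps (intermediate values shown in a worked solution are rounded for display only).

σ√T = 0.4245·√2.1378 = 0.620671
d₁ = (ln(S/K) + (r+σ²/2)T) / (σ√T) = (ln(137.38/157.56) + (0.0514+0.4245²/2)·2.1378) / 0.620671 = (-0.137056 + 0.302499) / 0.620671 = 0.266556
d₂ = d₁ − σ√T = 0.266556 − 0.620671 = -0.354115
e^{−rT} = e^{−0.0514·2.1378} = 0.895939
N(−d₁) = 0.394906,  N(−d₂) = 0.638374
Put price V = K·e^{−rT}·N(−d₂) − S·N(−d₁) = 90.115463 − 54.252125 = 35.863338
φ(d₁) = (1/√(2π))·e^{−d₁²/2} = 0.385018
Γ = φ(d₁) / (S·σ·√T) = 0.004515

price = 35.863338
Γ = 0.004515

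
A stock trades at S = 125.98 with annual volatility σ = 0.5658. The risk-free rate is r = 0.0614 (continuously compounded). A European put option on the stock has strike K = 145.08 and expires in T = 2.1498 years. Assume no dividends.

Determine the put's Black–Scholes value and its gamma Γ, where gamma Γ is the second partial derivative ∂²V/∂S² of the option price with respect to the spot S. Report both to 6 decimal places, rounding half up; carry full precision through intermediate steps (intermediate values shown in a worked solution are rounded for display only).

price = 41.297471
Γ = 0.003518

σ√T = 0.5658·√2.1498 = 0.829587
d₁ = (ln(S/K) + (r+σ²/2)T) / (σ√T) = (ln(125.98/145.08) + (0.0614+0.5658²/2)·2.1498) / 0.829587 = (-0.141162 + 0.476105) / 0.829587 = 0.403747
d₂ = d₁ − σ√T = 0.403747 − 0.829587 = -0.425841
e^{−rT} = e^{−0.0614·2.1498} = 0.876343
N(−d₁) = 0.343200,  N(−d₂) = 0.664888
Put price V = K·e^{−rT}·N(−d₂) − S·N(−d₁) = 84.533751 − 43.236279 = 41.297471
φ(d₁) = (1/√(2π))·e^{−d₁²/2} = 0.367716
Γ = φ(d₁) / (S·σ·√T) = 0.003518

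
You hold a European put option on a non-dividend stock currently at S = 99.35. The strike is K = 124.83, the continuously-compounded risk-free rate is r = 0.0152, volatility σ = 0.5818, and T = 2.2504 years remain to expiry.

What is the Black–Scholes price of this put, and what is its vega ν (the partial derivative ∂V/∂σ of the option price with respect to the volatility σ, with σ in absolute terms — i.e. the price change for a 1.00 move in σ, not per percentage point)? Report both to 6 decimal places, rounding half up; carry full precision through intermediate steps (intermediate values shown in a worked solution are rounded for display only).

σ√T = 0.5818·√2.2504 = 0.872778
d₁ = (ln(S/K) + (r+σ²/2)T) / (σ√T) = (ln(99.35/124.83) + (0.0152+0.5818²/2)·2.2504) / 0.872778 = (-0.228304 + 0.415076) / 0.872778 = 0.213998
d₂ = d₁ − σ√T = 0.213998 − 0.872778 = -0.658780
e^{−rT} = e^{−0.0152·2.2504} = 0.966372
N(−d₁) = 0.415274,  N(−d₂) = 0.744981
Put price V = K·e^{−rT}·N(−d₂) − S·N(−d₁) = 89.868784 − 41.257506 = 48.611279
φ(d₁) = (1/√(2π))·e^{−d₁²/2} = 0.389911
ν = S·φ(d₁)·√T = 58.111691

price = 48.611279
ν = 58.111691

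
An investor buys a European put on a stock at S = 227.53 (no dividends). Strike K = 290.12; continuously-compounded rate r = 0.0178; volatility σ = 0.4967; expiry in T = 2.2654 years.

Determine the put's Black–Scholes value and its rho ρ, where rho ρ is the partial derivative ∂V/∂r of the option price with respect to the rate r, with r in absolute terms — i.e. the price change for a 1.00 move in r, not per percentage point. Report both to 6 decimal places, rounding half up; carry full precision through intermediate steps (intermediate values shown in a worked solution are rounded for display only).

σ√T = 0.4967·√2.2654 = 0.747595
d₁ = (ln(S/K) + (r+σ²/2)T) / (σ√T) = (ln(227.53/290.12) + (0.0178+0.4967²/2)·2.2654) / 0.747595 = (-0.243013 + 0.319774) / 0.747595 = 0.102677
d₂ = d₁ − σ√T = 0.102677 − 0.747595 = -0.644918
e^{−rT} = e^{−0.0178·2.2654} = 0.960478
N(−d₁) = 0.459110,  N(−d₂) = 0.740510
Put price V = K·e^{−rT}·N(−d₂) − S·N(−d₁) = 206.345969 − 104.461202 = 101.884766
ρ = −K·T·e^{−rT}·N(−d₂) = -467.456158

price = 101.884766
ρ = -467.456158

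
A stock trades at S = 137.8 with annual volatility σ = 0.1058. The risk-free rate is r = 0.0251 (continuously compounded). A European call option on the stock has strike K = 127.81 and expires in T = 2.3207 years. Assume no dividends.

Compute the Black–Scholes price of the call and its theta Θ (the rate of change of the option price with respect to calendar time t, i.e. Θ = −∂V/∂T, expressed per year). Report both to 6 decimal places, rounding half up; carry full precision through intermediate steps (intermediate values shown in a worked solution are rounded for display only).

σ√T = 0.1058·√2.3207 = 0.161174
d₁ = (ln(S/K) + (r+σ²/2)T) / (σ√T) = (ln(137.8/127.81) + (0.0251+0.1058²/2)·2.3207) / 0.161174 = (0.075259 + 0.071238) / 0.161174 = 0.908935
d₂ = d₁ − σ√T = 0.908935 − 0.161174 = 0.747761
e^{−rT} = e^{−0.0251·2.3207} = 0.943414
N(d₁) = 0.818308,  N(d₂) = 0.772698
Call price V = S·N(d₁) − K·e^{−rT}·N(d₂) = 112.762797 − 93.170190 = 19.592607
φ(d₁) = (1/√(2π))·e^{−d₁²/2} = 0.263944
Θ = −S·φ(d₁)·σ/(2√T) − r·K·e^{−rT}·N(d₂) = −1.263010 − 2.338572 = -3.601581

price = 19.592607
Θ = -3.601581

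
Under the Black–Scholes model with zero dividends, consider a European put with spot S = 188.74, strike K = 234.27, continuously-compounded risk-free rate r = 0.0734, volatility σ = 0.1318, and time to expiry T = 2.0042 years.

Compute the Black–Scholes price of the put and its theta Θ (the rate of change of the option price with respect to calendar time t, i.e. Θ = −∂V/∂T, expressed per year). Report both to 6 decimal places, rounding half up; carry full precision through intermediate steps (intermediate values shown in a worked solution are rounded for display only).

σ√T = 0.1318·√2.0042 = 0.186589
d₁ = (ln(S/K) + (r+σ²/2)T) / (σ√T) = (ln(188.74/234.27) + (0.0734+0.1318²/2)·2.0042) / 0.186589 = (-0.216104 + 0.164516) / 0.186589 = -0.276479
d₂ = d₁ − σ√T = -0.276479 − 0.186589 = -0.463068
e^{−rT} = e^{−0.0734·2.0042} = 0.863201
N(−d₁) = 0.608910,  N(−d₂) = 0.678342
Put price V = K·e^{−rT}·N(−d₂) − S·N(−d₁) = 137.175684 − 114.925641 = 22.250043
φ(d₁) = (1/√(2π))·e^{−d₁²/2} = 0.383982
Θ = −S·φ(d₁)·σ/(2√T) + r·K·e^{−rT}·N(−d₂) = −3.373573 + 10.068695 = 6.695123

price = 22.250043
Θ = 6.695123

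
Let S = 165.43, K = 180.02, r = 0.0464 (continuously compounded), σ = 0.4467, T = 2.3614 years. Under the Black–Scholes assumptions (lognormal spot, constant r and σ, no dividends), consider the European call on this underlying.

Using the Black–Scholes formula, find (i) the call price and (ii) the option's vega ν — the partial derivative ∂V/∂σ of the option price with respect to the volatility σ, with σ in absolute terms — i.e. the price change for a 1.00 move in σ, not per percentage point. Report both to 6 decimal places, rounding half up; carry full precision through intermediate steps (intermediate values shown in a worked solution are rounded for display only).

price = 45.953609
ν = 94.362813

σ√T = 0.4467·√2.3614 = 0.686437
d₁ = (ln(S/K) + (r+σ²/2)T) / (σ√T) = (ln(165.43/180.02) + (0.0464+0.4467²/2)·2.3614) / 0.686437 = (-0.084520 + 0.345167) / 0.686437 = 0.379710
d₂ = d₁ − σ√T = 0.379710 − 0.686437 = -0.306727
e^{−rT} = e^{−0.0464·2.3614} = 0.896220
N(d₁) = 0.647920,  N(d₂) = 0.379526
Call price V = S·N(d₁) − K·e^{−rT}·N(d₂) = 107.185353 − 61.231744 = 45.953609
φ(d₁) = (1/√(2π))·e^{−d₁²/2} = 0.371195
ν = S·φ(d₁)·√T = 94.362813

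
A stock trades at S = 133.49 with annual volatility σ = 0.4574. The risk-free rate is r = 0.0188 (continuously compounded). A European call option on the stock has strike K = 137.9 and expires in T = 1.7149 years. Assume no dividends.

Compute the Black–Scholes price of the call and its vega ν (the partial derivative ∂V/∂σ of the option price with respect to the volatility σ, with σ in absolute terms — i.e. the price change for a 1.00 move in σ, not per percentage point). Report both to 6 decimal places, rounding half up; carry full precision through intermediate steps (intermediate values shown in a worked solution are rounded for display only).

price = 31.414911
ν = 66.689570

σ√T = 0.4574·√1.7149 = 0.598984
d₁ = (ln(S/K) + (r+σ²/2)T) / (σ√T) = (ln(133.49/137.9) + (0.0188+0.4574²/2)·1.7149) / 0.598984 = (-0.032502 + 0.211631) / 0.598984 = 0.299055
d₂ = d₁ − σ√T = 0.299055 − 0.598984 = -0.299930
e^{−rT} = e^{−0.0188·1.7149} = 0.968274
N(d₁) = 0.617551,  N(d₂) = 0.382115
Call price V = S·N(d₁) − K·e^{−rT}·N(d₂) = 82.436861 − 51.021949 = 31.414911
φ(d₁) = (1/√(2π))·e^{−d₁²/2} = 0.381496
ν = S·φ(d₁)·√T = 66.689570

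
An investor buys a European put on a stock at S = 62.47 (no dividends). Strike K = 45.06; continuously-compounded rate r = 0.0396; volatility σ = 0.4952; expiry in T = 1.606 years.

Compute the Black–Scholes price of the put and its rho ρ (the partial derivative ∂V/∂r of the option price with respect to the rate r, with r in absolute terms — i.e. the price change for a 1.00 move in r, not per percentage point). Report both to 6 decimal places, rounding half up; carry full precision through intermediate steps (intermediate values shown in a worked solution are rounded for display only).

price = 5.110525
ρ = -25.736077

σ√T = 0.4952·√1.606 = 0.627557
d₁ = (ln(S/K) + (r+σ²/2)T) / (σ√T) = (ln(62.47/45.06) + (0.0396+0.4952²/2)·1.606) / 0.627557 = (0.326692 + 0.260512) / 0.627557 = 0.935697
d₂ = d₁ − σ√T = 0.935697 − 0.627557 = 0.308139
e^{−rT} = e^{−0.0396·1.606} = 0.938383
N(−d₁) = 0.174715,  N(−d₂) = 0.378988
Put price V = K·e^{−rT}·N(−d₂) − S·N(−d₁) = 16.024954 − 10.914429 = 5.110525
ρ = −K·T·e^{−rT}·N(−d₂) = -25.736077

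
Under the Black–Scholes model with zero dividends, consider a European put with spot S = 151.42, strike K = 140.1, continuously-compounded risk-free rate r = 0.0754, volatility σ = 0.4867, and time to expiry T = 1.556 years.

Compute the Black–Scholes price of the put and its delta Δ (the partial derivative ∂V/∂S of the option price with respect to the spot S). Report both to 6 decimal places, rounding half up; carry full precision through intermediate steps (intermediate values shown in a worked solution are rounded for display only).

σ√T = 0.4867·√1.556 = 0.607108
d₁ = (ln(S/K) + (r+σ²/2)T) / (σ√T) = (ln(151.42/140.1) + (0.0754+0.4867²/2)·1.556) / 0.607108 = (0.077701 + 0.301613) / 0.607108 = 0.624787
d₂ = d₁ − σ√T = 0.624787 − 0.607108 = 0.017679
e^{−rT} = e^{−0.0754·1.556} = 0.889298
N(−d₁) = 0.266055,  N(−d₂) = 0.492947
Put price V = K·e^{−rT}·N(−d₂) − S·N(−d₁) = 61.416668 − 40.286093 = 21.130575
Δ = −N(−d₁) = -0.266055

price = 21.130575
Δ = -0.266055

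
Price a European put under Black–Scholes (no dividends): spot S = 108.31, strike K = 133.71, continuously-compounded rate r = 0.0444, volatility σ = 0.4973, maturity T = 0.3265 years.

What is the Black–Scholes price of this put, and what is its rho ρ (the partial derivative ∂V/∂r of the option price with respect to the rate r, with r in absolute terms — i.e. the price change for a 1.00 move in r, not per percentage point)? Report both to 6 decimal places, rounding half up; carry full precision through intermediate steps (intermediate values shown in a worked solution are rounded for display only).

price = 28.377818
ρ = -34.311705

σ√T = 0.4973·√0.3265 = 0.284158
d₁ = (ln(S/K) + (r+σ²/2)T) / (σ√T) = (ln(108.31/133.71) + (0.0444+0.4973²/2)·0.3265) / 0.284158 = (-0.210676 + 0.054870) / 0.284158 = -0.548308
d₂ = d₁ − σ√T = -0.548308 − 0.284158 = -0.832466
e^{−rT} = e^{−0.0444·0.3265} = 0.985608
N(−d₁) = 0.708260,  N(−d₂) = 0.797427
Put price V = K·e^{−rT}·N(−d₂) − S·N(−d₁) = 105.089450 − 76.711632 = 28.377818
ρ = −K·T·e^{−rT}·N(−d₂) = -34.311705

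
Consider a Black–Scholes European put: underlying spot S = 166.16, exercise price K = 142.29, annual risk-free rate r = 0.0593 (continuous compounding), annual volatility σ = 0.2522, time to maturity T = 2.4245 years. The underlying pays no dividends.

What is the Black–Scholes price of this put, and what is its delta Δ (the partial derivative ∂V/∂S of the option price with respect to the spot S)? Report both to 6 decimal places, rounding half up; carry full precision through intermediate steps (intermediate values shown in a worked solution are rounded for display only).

σ√T = 0.2522·√2.4245 = 0.392696
d₁ = (ln(S/K) + (r+σ²/2)T) / (σ√T) = (ln(166.16/142.29) + (0.0593+0.2522²/2)·2.4245) / 0.392696 = (0.155084 + 0.220878) / 0.392696 = 0.957387
d₂ = d₁ − σ√T = 0.957387 − 0.392696 = 0.564691
e^{−rT} = e^{−0.0593·2.4245} = 0.866084
N(−d₁) = 0.169186,  N(−d₂) = 0.286142
Put price V = K·e^{−rT}·N(−d₂) − S·N(−d₁) = 35.262742 − 28.111944 = 7.150798
Δ = −N(−d₁) = -0.169186

price = 7.150798
Δ = -0.169186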